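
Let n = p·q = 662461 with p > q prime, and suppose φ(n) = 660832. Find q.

773

φ(n) = (p−1)(q−1) = n − (p+q) + 1, so p + q = 662461 − 660832 + 1 = 1630.
p and q are the roots of t² − 1630t + 662461 = 0.
Discriminant: 1630² − 4·662461 = 2656900 − 2649844 = 7056; √7056 = 84.
q = (1630 − 84)/2 = 773, p = (1630 + 84)/2 = 857.
Check: 773 · 857 = 662461.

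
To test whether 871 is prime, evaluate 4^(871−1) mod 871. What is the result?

4^1 ≡ 4 (mod 871)
4^2 ≡ 4^2 = 16 ≡ 16 (mod 871)
4^4 ≡ 16^2 = 256 ≡ 256 (mod 871)
4^8 ≡ 256^2 = 65536 ≡ 211 (mod 871)
4^16 ≡ 211^2 = 44521 ≡ 100 (mod 871)
4^32 ≡ 100^2 = 10000 ≡ 419 (mod 871)
4^64 ≡ 419^2 = 175561 ≡ 490 (mod 871)
4^128 ≡ 490^2 = 240100 ≡ 575 (mod 871)
4^256 ≡ 575^2 = 330625 ≡ 516 (mod 871)
4^512 ≡ 516^2 = 266256 ≡ 601 (mod 871)
870 = 512 + 256 + 64 + 32 + 4 + 2 in binary powers of 2.
So 4^870 ≡ 601 · 516 · 490 · 419 · 256 · 16 ≡ 14 (mod 871).
Since 14 ≠ 1, base 4 is a Fermat witness: 871 is composite.

14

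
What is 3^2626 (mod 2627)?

3^1 ≡ 3 (mod 2627)
3^2 ≡ 3^2 = 9 ≡ 9 (mod 2627)
3^4 ≡ 9^2 = 81 ≡ 81 (mod 2627)
3^8 ≡ 81^2 = 6561 ≡ 1307 (mod 2627)
3^16 ≡ 1307^2 = 1708249 ≡ 699 (mod 2627)
3^32 ≡ 699^2 = 488601 ≡ 2606 (mod 2627)
3^64 ≡ 2606^2 = 6791236 ≡ 441 (mod 2627)
3^128 ≡ 441^2 = 194481 ≡ 83 (mod 2627)
3^256 ≡ 83^2 = 6889 ≡ 1635 (mod 2627)
3^512 ≡ 1635^2 = 2673225 ≡ 1566 (mod 2627)
3^1024 ≡ 1566^2 = 2452356 ≡ 1365 (mod 2627)
3^2048 ≡ 1365^2 = 1863225 ≡ 682 (mod 2627)
2626 = 2048 + 512 + 64 + 2 in binary powers of 2.
So 3^2626 ≡ 682 · 1566 · 441 · 9 ≡ 1920 (mod 2627).
Since 1920 ≠ 1, base 3 is a Fermat witness: 2627 is composite.

1920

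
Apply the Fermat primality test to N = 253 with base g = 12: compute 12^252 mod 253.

12^1 ≡ 12 (mod 253)
12^2 ≡ 12^2 = 144 ≡ 144 (mod 253)
12^4 ≡ 144^2 = 20736 ≡ 243 (mod 253)
12^8 ≡ 243^2 = 59049 ≡ 100 (mod 253)
12^16 ≡ 100^2 = 10000 ≡ 133 (mod 253)
12^32 ≡ 133^2 = 17689 ≡ 232 (mod 253)
12^64 ≡ 232^2 = 53824 ≡ 188 (mod 253)
12^128 ≡ 188^2 = 35344 ≡ 177 (mod 253)
252 = 128 + 64 + 32 + 16 + 8 + 4 in binary powers of 2.
So 12^252 ≡ 177 · 188 · 232 · 133 · 100 · 243 ≡ 232 (mod 253).
Since 232 ≠ 1, base 12 is a Fermat witness: 253 is composite.

232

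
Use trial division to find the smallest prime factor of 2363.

2363 is odd.
Digit sum 14, not divisible by 3.
Ends in 3: not divisible by 5.
7: 2363 = 7·337 + 4
11: 2363 = 11·214 + 9
13: 2363 = 13·181 + 10
17: 2363 = 17·139

17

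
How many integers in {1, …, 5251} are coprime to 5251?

5104

Factor: 5251 = 59 · 89.
φ(5251) = (59−1) · (89−1) = 58 · 88 = 5104.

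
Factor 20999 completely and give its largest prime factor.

20999 = 11 · 1909
1909 = 23 · 83
83 is prime.
So 20999 = 11 · 23 · 83; the largest prime factor is 83.

83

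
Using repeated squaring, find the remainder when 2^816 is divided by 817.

102

2^1 ≡ 2 (mod 817)
2^2 ≡ 2^2 = 4 ≡ 4 (mod 817)
2^4 ≡ 4^2 = 16 ≡ 16 (mod 817)
2^8 ≡ 16^2 = 256 ≡ 256 (mod 817)
2^16 ≡ 256^2 = 65536 ≡ 176 (mod 817)
2^32 ≡ 176^2 = 30976 ≡ 747 (mod 817)
2^64 ≡ 747^2 = 558009 ≡ 815 (mod 817)
2^128 ≡ 815^2 = 664225 ≡ 4 (mod 817)
2^256 ≡ 4^2 = 16 ≡ 16 (mod 817)
2^512 ≡ 16^2 = 256 ≡ 256 (mod 817)
816 = 512 + 256 + 32 + 16 in binary powers of 2.
So 2^816 ≡ 256 · 16 · 747 · 176 ≡ 102 (mod 817).
Since 102 ≠ 1, base 2 is a Fermat witness: 817 is composite.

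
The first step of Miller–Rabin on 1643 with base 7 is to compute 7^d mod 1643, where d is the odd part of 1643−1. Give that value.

1643 − 1 = 1642 = 2^1 · 821, so d = 821.
7^1 ≡ 7 (mod 1643)
7^2 ≡ 7^2 = 49 ≡ 49 (mod 1643)
7^4 ≡ 49^2 = 2401 ≡ 758 (mod 1643)
7^8 ≡ 758^2 = 574564 ≡ 1157 (mod 1643)
7^16 ≡ 1157^2 = 1338649 ≡ 1247 (mod 1643)
7^32 ≡ 1247^2 = 1555009 ≡ 731 (mod 1643)
7^64 ≡ 731^2 = 534361 ≡ 386 (mod 1643)
7^128 ≡ 386^2 = 148996 ≡ 1126 (mod 1643)
7^256 ≡ 1126^2 = 1267876 ≡ 1123 (mod 1643)
7^512 ≡ 1123^2 = 1261129 ≡ 948 (mod 1643)
821 = 512 + 256 + 32 + 16 + 4 + 1 in binary powers of 2.
So 7^821 ≡ 948 · 1123 · 731 · 1247 · 758 · 7 ≡ 640 (mod 1643).
Squaring chain: 640; never reaches −1, so base 7 is a Miller–Rabin witness that 1643 is composite.

640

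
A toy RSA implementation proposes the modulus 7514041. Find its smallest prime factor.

61

7514041 is odd.
Digit sum 22, not divisible by 3.
Ends in 1: not divisible by 5.
7: 7514041 = 7·1073434 + 3
11: 7514041 = 11·683094 + 7
13: 7514041 = 13·578003 + 2
17: 7514041 = 17·442002 + 7
19: 7514041 = 19·395475 + 16
23: 7514041 = 23·326697 + 10
29: 7514041 = 29·259104 + 25
31: 7514041 = 31·242388 + 13
37: 7514041 = 37·203082 + 7
41: 7514041 = 41·183269 + 12
43: 7514041 = 43·174745 + 6
47: 7514041 = 47·159873 + 10
53: 7514041 = 53·141774 + 19
59: 7514041 = 59·127356 + 37
61: 7514041 = 61·123181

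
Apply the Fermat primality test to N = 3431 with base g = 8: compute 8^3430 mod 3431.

1687

8^1 ≡ 8 (mod 3431)
8^2 ≡ 8^2 = 64 ≡ 64 (mod 3431)
8^4 ≡ 64^2 = 4096 ≡ 665 (mod 3431)
8^8 ≡ 665^2 = 442225 ≡ 3057 (mod 3431)
8^16 ≡ 3057^2 = 9345249 ≡ 2636 (mod 3431)
8^32 ≡ 2636^2 = 6948496 ≡ 721 (mod 3431)
8^64 ≡ 721^2 = 519841 ≡ 1760 (mod 3431)
8^128 ≡ 1760^2 = 3097600 ≡ 2838 (mod 3431)
8^256 ≡ 2838^2 = 8054244 ≡ 1687 (mod 3431)
8^512 ≡ 1687^2 = 2845969 ≡ 1670 (mod 3431)
8^1024 ≡ 1670^2 = 2788900 ≡ 2928 (mod 3431)
8^2048 ≡ 2928^2 = 8573184 ≡ 2546 (mod 3431)
3430 = 2048 + 1024 + 256 + 64 + 32 + 4 + 2 in binary powers of 2.
So 8^3430 ≡ 2546 · 2928 · 1687 · 1760 · 721 · 665 · 64 ≡ 1687 (mod 3431).
Since 1687 ≠ 1, base 8 is a Fermat witness: 3431 is composite.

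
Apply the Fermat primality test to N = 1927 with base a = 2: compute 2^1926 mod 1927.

1540

2^1 ≡ 2 (mod 1927)
2^2 ≡ 2^2 = 4 ≡ 4 (mod 1927)
2^4 ≡ 4^2 = 16 ≡ 16 (mod 1927)
2^8 ≡ 16^2 = 256 ≡ 256 (mod 1927)
2^16 ≡ 256^2 = 65536 ≡ 18 (mod 1927)
2^32 ≡ 18^2 = 324 ≡ 324 (mod 1927)
2^64 ≡ 324^2 = 104976 ≡ 918 (mod 1927)
2^128 ≡ 918^2 = 842724 ≡ 625 (mod 1927)
2^256 ≡ 625^2 = 390625 ≡ 1371 (mod 1927)
2^512 ≡ 1371^2 = 1879641 ≡ 816 (mod 1927)
2^1024 ≡ 816^2 = 665856 ≡ 1041 (mod 1927)
1926 = 1024 + 512 + 256 + 128 + 4 + 2 in binary powers of 2.
So 2^1926 ≡ 1041 · 816 · 1371 · 625 · 16 · 4 ≡ 1540 (mod 1927).
Since 1540 ≠ 1, base 2 is a Fermat witness: 1927 is composite.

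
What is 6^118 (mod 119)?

6^1 ≡ 6 (mod 119)
6^2 ≡ 6^2 = 36 ≡ 36 (mod 119)
6^4 ≡ 36^2 = 1296 ≡ 106 (mod 119)
6^8 ≡ 106^2 = 11236 ≡ 50 (mod 119)
6^16 ≡ 50^2 = 2500 ≡ 1 (mod 119)
6^32 ≡ 1^2 = 1 ≡ 1 (mod 119)
6^64 ≡ 1^2 = 1 ≡ 1 (mod 119)
118 = 64 + 32 + 16 + 4 + 2 in binary powers of 2.
So 6^118 ≡ 1 · 1 · 1 · 106 · 36 ≡ 8 (mod 119).
Since 8 ≠ 1, base 6 is a Fermat witness: 119 is composite.

8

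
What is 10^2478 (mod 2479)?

10^1 ≡ 10 (mod 2479)
10^2 ≡ 10^2 = 100 ≡ 100 (mod 2479)
10^4 ≡ 100^2 = 10000 ≡ 84 (mod 2479)
10^8 ≡ 84^2 = 7056 ≡ 2098 (mod 2479)
10^16 ≡ 2098^2 = 4401604 ≡ 1379 (mod 2479)
10^32 ≡ 1379^2 = 1901641 ≡ 248 (mod 2479)
10^64 ≡ 248^2 = 61504 ≡ 2008 (mod 2479)
10^128 ≡ 2008^2 = 4032064 ≡ 1210 (mod 2479)
10^256 ≡ 1210^2 = 1464100 ≡ 1490 (mod 2479)
10^512 ≡ 1490^2 = 2220100 ≡ 1395 (mod 2479)
10^1024 ≡ 1395^2 = 1946025 ≡ 10 (mod 2479)
10^2048 ≡ 10^2 = 100 ≡ 100 (mod 2479)
2478 = 2048 + 256 + 128 + 32 + 8 + 4 + 2 in binary powers of 2.
So 10^2478 ≡ 100 · 1490 · 1210 · 248 · 2098 · 84 · 100 ≡ 1000 (mod 2479).
Since 1000 ≠ 1, base 10 is a Fermat witness: 2479 is composite.

1000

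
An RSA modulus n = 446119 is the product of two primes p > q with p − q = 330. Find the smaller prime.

Since p = q + 330, we have 446119 = q(q + 330), so q² + 330q − 446119 = 0.
Discriminant: 330² + 4·446119 = 108900 + 1784476 = 1893376; √1893376 = 1376.
q = (−330 + 1376)/2 = 523, and p = q + 330 = 853.
Check: 523 · 853 = 446119.

523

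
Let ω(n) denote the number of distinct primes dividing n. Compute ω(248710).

6

248710 = 2 · 124355
124355 = 5 · 24871
24871 = 7 · 3553
3553 = 11 · 323
323 = 17 · 19
248710 = 2 · 5 · 7 · 11 · 17 · 19, which has 6 distinct prime factors.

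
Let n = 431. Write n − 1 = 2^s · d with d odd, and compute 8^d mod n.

431 − 1 = 430 = 2^1 · 215, so d = 215.
8^1 ≡ 8 (mod 431)
8^2 ≡ 8^2 = 64 ≡ 64 (mod 431)
8^4 ≡ 64^2 = 4096 ≡ 217 (mod 431)
8^8 ≡ 217^2 = 47089 ≡ 110 (mod 431)
8^16 ≡ 110^2 = 12100 ≡ 32 (mod 431)
8^32 ≡ 32^2 = 1024 ≡ 162 (mod 431)
8^64 ≡ 162^2 = 26244 ≡ 384 (mod 431)
8^128 ≡ 384^2 = 147456 ≡ 54 (mod 431)
215 = 128 + 64 + 16 + 4 + 2 + 1 in binary powers of 2.
So 8^215 ≡ 54 · 384 · 32 · 217 · 64 · 8 ≡ 1 (mod 431).
Since 8^d ≡ 1 (mod 431), base 8 does not prove 431 composite.

1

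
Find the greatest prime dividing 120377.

120377 = 17 · 7081
7081 = 73 · 97
97 is prime.
So 120377 = 17 · 73 · 97; the largest prime factor is 97.

97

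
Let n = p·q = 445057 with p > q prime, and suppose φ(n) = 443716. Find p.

743

φ(n) = (p−1)(q−1) = n − (p+q) + 1, so p + q = 445057 − 443716 + 1 = 1342.
p and q are the roots of t² − 1342t + 445057 = 0.
Discriminant: 1342² − 4·445057 = 1800964 − 1780228 = 20736; √20736 = 144.
q = (1342 − 144)/2 = 599, p = (1342 + 144)/2 = 743.
Check: 599 · 743 = 445057.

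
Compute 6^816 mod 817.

6^1 ≡ 6 (mod 817)
6^2 ≡ 6^2 = 36 ≡ 36 (mod 817)
6^4 ≡ 36^2 = 1296 ≡ 479 (mod 817)
6^8 ≡ 479^2 = 229441 ≡ 681 (mod 817)
6^16 ≡ 681^2 = 463761 ≡ 522 (mod 817)
6^32 ≡ 522^2 = 272484 ≡ 423 (mod 817)
6^64 ≡ 423^2 = 178929 ≡ 6 (mod 817)
6^128 ≡ 6^2 = 36 ≡ 36 (mod 817)
6^256 ≡ 36^2 = 1296 ≡ 479 (mod 817)
6^512 ≡ 479^2 = 229441 ≡ 681 (mod 817)
816 = 512 + 256 + 32 + 16 in binary powers of 2.
So 6^816 ≡ 681 · 479 · 423 · 522 ≡ 87 (mod 817).
Since 87 ≠ 1, base 6 is a Fermat witness: 817 is composite.

87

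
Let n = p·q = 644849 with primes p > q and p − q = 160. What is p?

Since p = q + 160, we have 644849 = q(q + 160), so q² + 160q − 644849 = 0.
Discriminant: 160² + 4·644849 = 25600 + 2579396 = 2604996; √2604996 = 1614.
q = (−160 + 1614)/2 = 727, and p = q + 160 = 887.
Check: 727 · 887 = 644849.

887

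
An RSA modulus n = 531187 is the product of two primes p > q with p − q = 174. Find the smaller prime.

Since p = q + 174, we have 531187 = q(q + 174), so q² + 174q − 531187 = 0.
Discriminant: 174² + 4·531187 = 30276 + 2124748 = 2155024; √2155024 = 1468.
q = (−174 + 1468)/2 = 647, and p = q + 174 = 821.
Check: 647 · 821 = 531187.

647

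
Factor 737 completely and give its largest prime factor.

737 = 11 · 67
67 is prime.
So 737 = 11 · 67; the largest prime factor is 67.

67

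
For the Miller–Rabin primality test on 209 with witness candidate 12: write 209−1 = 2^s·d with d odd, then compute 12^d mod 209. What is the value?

209 − 1 = 208 = 2^4 · 13, so d = 13.
12^1 ≡ 12 (mod 209)
12^2 ≡ 12^2 = 144 ≡ 144 (mod 209)
12^4 ≡ 144^2 = 20736 ≡ 45 (mod 209)
12^8 ≡ 45^2 = 2025 ≡ 144 (mod 209)
13 = 8 + 4 + 1 in binary powers of 2.
So 12^13 ≡ 144 · 45 · 12 ≡ 12 (mod 209).
Squaring chain: 12 → 144 → 45 → 144; never reaches −1, so base 12 is a Miller–Rabin witness that 209 is composite.

12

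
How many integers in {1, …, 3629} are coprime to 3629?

3420

Factor: 3629 = 19 · 191.
φ(3629) = (19−1) · (191−1) = 18 · 190 = 3420.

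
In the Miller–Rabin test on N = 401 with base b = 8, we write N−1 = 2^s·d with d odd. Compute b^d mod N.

303

401 − 1 = 400 = 2^4 · 25, so d = 25.
8^1 ≡ 8 (mod 401)
8^2 ≡ 8^2 = 64 ≡ 64 (mod 401)
8^4 ≡ 64^2 = 4096 ≡ 86 (mod 401)
8^8 ≡ 86^2 = 7396 ≡ 178 (mod 401)
8^16 ≡ 178^2 = 31684 ≡ 5 (mod 401)
25 = 16 + 8 + 1 in binary powers of 2.
So 8^25 ≡ 5 · 178 · 8 ≡ 303 (mod 401).
Squaring chain: 303 → 381 → 400 → 1; reaches −1, so base 8 does not prove 401 composite.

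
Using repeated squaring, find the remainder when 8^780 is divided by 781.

375

8^1 ≡ 8 (mod 781)
8^2 ≡ 8^2 = 64 ≡ 64 (mod 781)
8^4 ≡ 64^2 = 4096 ≡ 191 (mod 781)
8^8 ≡ 191^2 = 36481 ≡ 555 (mod 781)
8^16 ≡ 555^2 = 308025 ≡ 311 (mod 781)
8^32 ≡ 311^2 = 96721 ≡ 658 (mod 781)
8^64 ≡ 658^2 = 432964 ≡ 290 (mod 781)
8^128 ≡ 290^2 = 84100 ≡ 533 (mod 781)
8^256 ≡ 533^2 = 284089 ≡ 586 (mod 781)
8^512 ≡ 586^2 = 343396 ≡ 537 (mod 781)
780 = 512 + 256 + 8 + 4 in binary powers of 2.
So 8^780 ≡ 537 · 586 · 555 · 191 ≡ 375 (mod 781).
Since 375 ≠ 1, base 8 is a Fermat witness: 781 is composite.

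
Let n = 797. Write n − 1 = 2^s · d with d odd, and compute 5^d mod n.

797 − 1 = 796 = 2^2 · 199, so d = 199.
5^1 ≡ 5 (mod 797)
5^2 ≡ 5^2 = 25 ≡ 25 (mod 797)
5^4 ≡ 25^2 = 625 ≡ 625 (mod 797)
5^8 ≡ 625^2 = 390625 ≡ 95 (mod 797)
5^16 ≡ 95^2 = 9025 ≡ 258 (mod 797)
5^32 ≡ 258^2 = 66564 ≡ 413 (mod 797)
5^64 ≡ 413^2 = 170569 ≡ 11 (mod 797)
5^128 ≡ 11^2 = 121 ≡ 121 (mod 797)
199 = 128 + 64 + 4 + 2 + 1 in binary powers of 2.
So 5^199 ≡ 121 · 11 · 625 · 25 · 5 ≡ 582 (mod 797).
Squaring chain: 582 → 796; reaches −1, so base 5 does not prove 797 composite.

582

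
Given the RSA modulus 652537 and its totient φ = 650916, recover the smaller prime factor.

739

φ(n) = (p−1)(q−1) = n − (p+q) + 1, so p + q = 652537 − 650916 + 1 = 1622.
p and q are the roots of t² − 1622t + 652537 = 0.
Discriminant: 1622² − 4·652537 = 2630884 − 2610148 = 20736; √20736 = 144.
q = (1622 − 144)/2 = 739, p = (1622 + 144)/2 = 883.
Check: 739 · 883 = 652537.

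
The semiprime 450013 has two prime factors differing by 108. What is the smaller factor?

619

Since p = q + 108, we have 450013 = q(q + 108), so q² + 108q − 450013 = 0.
Discriminant: 108² + 4·450013 = 11664 + 1800052 = 1811716; √1811716 = 1346.
q = (−108 + 1346)/2 = 619, and p = q + 108 = 727.
Check: 619 · 727 = 450013.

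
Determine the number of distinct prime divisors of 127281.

5

127281 = 3 · 42427
42427 = 7 · 6061
6061 = 11 · 551
551 = 19 · 29
127281 = 3 · 7 · 11 · 19 · 29, which has 5 distinct prime factors.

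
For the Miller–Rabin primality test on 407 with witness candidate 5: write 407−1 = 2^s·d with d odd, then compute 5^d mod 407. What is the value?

407 − 1 = 406 = 2^1 · 203, so d = 203.
5^1 ≡ 5 (mod 407)
5^2 ≡ 5^2 = 25 ≡ 25 (mod 407)
5^4 ≡ 25^2 = 625 ≡ 218 (mod 407)
5^8 ≡ 218^2 = 47524 ≡ 312 (mod 407)
5^16 ≡ 312^2 = 97344 ≡ 71 (mod 407)
5^32 ≡ 71^2 = 5041 ≡ 157 (mod 407)
5^64 ≡ 157^2 = 24649 ≡ 229 (mod 407)
5^128 ≡ 229^2 = 52441 ≡ 345 (mod 407)
203 = 128 + 64 + 8 + 2 + 1 in binary powers of 2.
So 5^203 ≡ 345 · 229 · 312 · 25 · 5 ≡ 279 (mod 407).
Squaring chain: 279; never reaches −1, so base 5 is a Miller–Rabin witness that 407 is composite.

279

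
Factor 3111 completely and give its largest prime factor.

3111 = 3 · 1037
1037 = 17 · 61
61 is prime.
So 3111 = 3 · 17 · 61; the largest prime factor is 61.

61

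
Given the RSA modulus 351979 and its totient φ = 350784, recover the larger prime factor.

673

φ(n) = (p−1)(q−1) = n − (p+q) + 1, so p + q = 351979 − 350784 + 1 = 1196.
p and q are the roots of t² − 1196t + 351979 = 0.
Discriminant: 1196² − 4·351979 = 1430416 − 1407916 = 22500; √22500 = 150.
q = (1196 − 150)/2 = 523, p = (1196 + 150)/2 = 673.
Check: 523 · 673 = 351979.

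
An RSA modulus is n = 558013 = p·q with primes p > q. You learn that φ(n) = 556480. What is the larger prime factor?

941

φ(n) = (p−1)(q−1) = n − (p+q) + 1, so p + q = 558013 − 556480 + 1 = 1534.
p and q are the roots of t² − 1534t + 558013 = 0.
Discriminant: 1534² − 4·558013 = 2353156 − 2232052 = 121104; √121104 = 348.
q = (1534 − 348)/2 = 593, p = (1534 + 348)/2 = 941.
Check: 593 · 941 = 558013.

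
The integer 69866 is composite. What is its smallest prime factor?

69866 is even: 2 divides it.

2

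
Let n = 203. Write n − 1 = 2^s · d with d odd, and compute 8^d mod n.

155

203 − 1 = 202 = 2^1 · 101, so d = 101.
8^1 ≡ 8 (mod 203)
8^2 ≡ 8^2 = 64 ≡ 64 (mod 203)
8^4 ≡ 64^2 = 4096 ≡ 36 (mod 203)
8^8 ≡ 36^2 = 1296 ≡ 78 (mod 203)
8^16 ≡ 78^2 = 6084 ≡ 197 (mod 203)
8^32 ≡ 197^2 = 38809 ≡ 36 (mod 203)
8^64 ≡ 36^2 = 1296 ≡ 78 (mod 203)
101 = 64 + 32 + 4 + 1 in binary powers of 2.
So 8^101 ≡ 78 · 36 · 36 · 8 ≡ 155 (mod 203).
Squaring chain: 155; never reaches −1, so base 8 is a Miller–Rabin witness that 203 is composite.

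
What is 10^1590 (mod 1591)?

10^1 ≡ 10 (mod 1591)
10^2 ≡ 10^2 = 100 ≡ 100 (mod 1591)
10^4 ≡ 100^2 = 10000 ≡ 454 (mod 1591)
10^8 ≡ 454^2 = 206116 ≡ 877 (mod 1591)
10^16 ≡ 877^2 = 769129 ≡ 676 (mod 1591)
10^32 ≡ 676^2 = 456976 ≡ 359 (mod 1591)
10^64 ≡ 359^2 = 128881 ≡ 10 (mod 1591)
10^128 ≡ 10^2 = 100 ≡ 100 (mod 1591)
10^256 ≡ 100^2 = 10000 ≡ 454 (mod 1591)
10^512 ≡ 454^2 = 206116 ≡ 877 (mod 1591)
10^1024 ≡ 877^2 = 769129 ≡ 676 (mod 1591)
1590 = 1024 + 512 + 32 + 16 + 4 + 2 in binary powers of 2.
So 10^1590 ≡ 676 · 877 · 359 · 676 · 454 · 100 ≡ 704 (mod 1591).
Since 704 ≠ 1, base 10 is a Fermat witness: 1591 is composite.

704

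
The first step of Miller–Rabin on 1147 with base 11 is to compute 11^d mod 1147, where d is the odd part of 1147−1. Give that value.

1147 − 1 = 1146 = 2^1 · 573, so d = 573.
11^1 ≡ 11 (mod 1147)
11^2 ≡ 11^2 = 121 ≡ 121 (mod 1147)
11^4 ≡ 121^2 = 14641 ≡ 877 (mod 1147)
11^8 ≡ 877^2 = 769129 ≡ 639 (mod 1147)
11^16 ≡ 639^2 = 408321 ≡ 1136 (mod 1147)
11^32 ≡ 1136^2 = 1290496 ≡ 121 (mod 1147)
11^64 ≡ 121^2 = 14641 ≡ 877 (mod 1147)
11^128 ≡ 877^2 = 769129 ≡ 639 (mod 1147)
11^256 ≡ 639^2 = 408321 ≡ 1136 (mod 1147)
11^512 ≡ 1136^2 = 1290496 ≡ 121 (mod 1147)
573 = 512 + 32 + 16 + 8 + 4 + 1 in binary powers of 2.
So 11^573 ≡ 121 · 121 · 1136 · 639 · 877 · 11 ≡ 184 (mod 1147).
Squaring chain: 184; never reaches −1, so base 11 is a Miller–Rabin witness that 1147 is composite.

184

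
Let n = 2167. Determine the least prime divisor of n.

11

2167 is odd.
Digit sum 16, not divisible by 3.
Ends in 7: not divisible by 5.
7: 2167 = 7·309 + 4
11: 2167 = 11·197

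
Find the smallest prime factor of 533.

533 is odd.
Digit sum 11, not divisible by 3.
Ends in 3: not divisible by 5.
7: 533 = 7·76 + 1
11: 533 = 11·48 + 5
13: 533 = 13·41

13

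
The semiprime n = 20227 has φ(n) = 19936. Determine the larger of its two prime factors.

φ(n) = (p−1)(q−1) = n − (p+q) + 1, so p + q = 20227 − 19936 + 1 = 292.
p and q are the roots of t² − 292t + 20227 = 0.
Discriminant: 292² − 4·20227 = 85264 − 80908 = 4356; √4356 = 66.
q = (292 − 66)/2 = 113, p = (292 + 66)/2 = 179.
Check: 113 · 179 = 20227.

179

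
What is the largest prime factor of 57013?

73

57013 = 11 · 5183
5183 = 71 · 73
73 is prime.
So 57013 = 11 · 71 · 73; the largest prime factor is 73.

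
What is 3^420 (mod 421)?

1

3^1 ≡ 3 (mod 421)
3^2 ≡ 3^2 = 9 ≡ 9 (mod 421)
3^4 ≡ 9^2 = 81 ≡ 81 (mod 421)
3^8 ≡ 81^2 = 6561 ≡ 246 (mod 421)
3^16 ≡ 246^2 = 60516 ≡ 313 (mod 421)
3^32 ≡ 313^2 = 97969 ≡ 297 (mod 421)
3^64 ≡ 297^2 = 88209 ≡ 220 (mod 421)
3^128 ≡ 220^2 = 48400 ≡ 406 (mod 421)
3^256 ≡ 406^2 = 164836 ≡ 225 (mod 421)
420 = 256 + 128 + 32 + 4 in binary powers of 2.
So 3^420 ≡ 225 · 406 · 297 · 81 ≡ 1 (mod 421).
Since the result is 1, base 3 gives no evidence that 421 is composite.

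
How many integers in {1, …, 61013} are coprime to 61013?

55296

Factor: 61013 = 17 · 37 · 97.
φ(61013) = (17−1) · (37−1) · (97−1) = 16 · 36 · 96 = 55296.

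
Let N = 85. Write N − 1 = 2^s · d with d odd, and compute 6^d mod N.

41

85 − 1 = 84 = 2^2 · 21, so d = 21.
6^1 ≡ 6 (mod 85)
6^2 ≡ 6^2 = 36 ≡ 36 (mod 85)
6^4 ≡ 36^2 = 1296 ≡ 21 (mod 85)
6^8 ≡ 21^2 = 441 ≡ 16 (mod 85)
6^16 ≡ 16^2 = 256 ≡ 1 (mod 85)
21 = 16 + 4 + 1 in binary powers of 2.
So 6^21 ≡ 1 · 21 · 6 ≡ 41 (mod 85).
Squaring chain: 41 → 66; never reaches −1, so base 6 is a Miller–Rabin witness that 85 is composite.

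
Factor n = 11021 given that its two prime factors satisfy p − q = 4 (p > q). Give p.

Since p = q + 4, we have 11021 = q(q + 4), so q² + 4q − 11021 = 0.
Discriminant: 4² + 4·11021 = 16 + 44084 = 44100; √44100 = 210.
q = (−4 + 210)/2 = 103, and p = q + 4 = 107.
Check: 103 · 107 = 11021.

107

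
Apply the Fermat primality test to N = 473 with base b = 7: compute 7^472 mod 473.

423

7^1 ≡ 7 (mod 473)
7^2 ≡ 7^2 = 49 ≡ 49 (mod 473)
7^4 ≡ 49^2 = 2401 ≡ 36 (mod 473)
7^8 ≡ 36^2 = 1296 ≡ 350 (mod 473)
7^16 ≡ 350^2 = 122500 ≡ 466 (mod 473)
7^32 ≡ 466^2 = 217156 ≡ 49 (mod 473)
7^64 ≡ 49^2 = 2401 ≡ 36 (mod 473)
7^128 ≡ 36^2 = 1296 ≡ 350 (mod 473)
7^256 ≡ 350^2 = 122500 ≡ 466 (mod 473)
472 = 256 + 128 + 64 + 16 + 8 in binary powers of 2.
So 7^472 ≡ 466 · 350 · 36 · 466 · 350 ≡ 423 (mod 473).
Since 423 ≠ 1, base 7 is a Fermat witness: 473 is composite.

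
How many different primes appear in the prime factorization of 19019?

19019 = 7 · 2717
2717 = 11 · 247
247 = 13 · 19
19019 = 7 · 11 · 13 · 19, which has 4 distinct prime factors.

4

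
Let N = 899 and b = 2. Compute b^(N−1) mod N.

845

2^1 ≡ 2 (mod 899)
2^2 ≡ 2^2 = 4 ≡ 4 (mod 899)
2^4 ≡ 4^2 = 16 ≡ 16 (mod 899)
2^8 ≡ 16^2 = 256 ≡ 256 (mod 899)
2^16 ≡ 256^2 = 65536 ≡ 808 (mod 899)
2^32 ≡ 808^2 = 652864 ≡ 190 (mod 899)
2^64 ≡ 190^2 = 36100 ≡ 140 (mod 899)
2^128 ≡ 140^2 = 19600 ≡ 721 (mod 899)
2^256 ≡ 721^2 = 519841 ≡ 219 (mod 899)
2^512 ≡ 219^2 = 47961 ≡ 314 (mod 899)
898 = 512 + 256 + 128 + 2 in binary powers of 2.
So 2^898 ≡ 314 · 219 · 721 · 4 ≡ 845 (mod 899).
Since 845 ≠ 1, base 2 is a Fermat witness: 899 is composite.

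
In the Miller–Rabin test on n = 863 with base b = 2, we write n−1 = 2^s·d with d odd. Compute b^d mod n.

1

863 − 1 = 862 = 2^1 · 431, so d = 431.
2^1 ≡ 2 (mod 863)
2^2 ≡ 2^2 = 4 ≡ 4 (mod 863)
2^4 ≡ 4^2 = 16 ≡ 16 (mod 863)
2^8 ≡ 16^2 = 256 ≡ 256 (mod 863)
2^16 ≡ 256^2 = 65536 ≡ 811 (mod 863)
2^32 ≡ 811^2 = 657721 ≡ 115 (mod 863)
2^64 ≡ 115^2 = 13225 ≡ 280 (mod 863)
2^128 ≡ 280^2 = 78400 ≡ 730 (mod 863)
2^256 ≡ 730^2 = 532900 ≡ 429 (mod 863)
431 = 256 + 128 + 32 + 8 + 4 + 2 + 1 in binary powers of 2.
So 2^431 ≡ 429 · 730 · 115 · 256 · 16 · 4 · 2 ≡ 1 (mod 863).
Since 2^d ≡ 1 (mod 863), base 2 does not prove 863 composite.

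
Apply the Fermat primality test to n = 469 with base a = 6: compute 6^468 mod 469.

225

6^1 ≡ 6 (mod 469)
6^2 ≡ 6^2 = 36 ≡ 36 (mod 469)
6^4 ≡ 36^2 = 1296 ≡ 358 (mod 469)
6^8 ≡ 358^2 = 128164 ≡ 127 (mod 469)
6^16 ≡ 127^2 = 16129 ≡ 183 (mod 469)
6^32 ≡ 183^2 = 33489 ≡ 190 (mod 469)
6^64 ≡ 190^2 = 36100 ≡ 456 (mod 469)
6^128 ≡ 456^2 = 207936 ≡ 169 (mod 469)
6^256 ≡ 169^2 = 28561 ≡ 421 (mod 469)
468 = 256 + 128 + 64 + 16 + 4 in binary powers of 2.
So 6^468 ≡ 421 · 169 · 456 · 183 · 358 ≡ 225 (mod 469).
Since 225 ≠ 1, base 6 is a Fermat witness: 469 is composite.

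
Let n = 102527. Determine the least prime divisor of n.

17

102527 is odd.
Digit sum 17, not divisible by 3.
Ends in 7: not divisible by 5.
7: 102527 = 7·14646 + 5
11: 102527 = 11·9320 + 7
13: 102527 = 13·7886 + 9
17: 102527 = 17·6031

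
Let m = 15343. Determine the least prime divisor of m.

15343 is odd.
Digit sum 16, not divisible by 3.
Ends in 3: not divisible by 5.
7: 15343 = 7·2191 + 6
11: 15343 = 11·1394 + 9
13: 15343 = 13·1180 + 3
17: 15343 = 17·902 + 9
19: 15343 = 19·807 + 10
23: 15343 = 23·667 + 2
29: 15343 = 29·529 + 2
31: 15343 = 31·494 + 29
37: 15343 = 37·414 + 25
41: 15343 = 41·374 + 9
43: 15343 = 43·356 + 35
47: 15343 = 47·326 + 21
53: 15343 = 53·289 + 26
59: 15343 = 59·260 + 3
61: 15343 = 61·251 + 32
67: 15343 = 67·229

67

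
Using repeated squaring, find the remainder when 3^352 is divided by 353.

1

3^1 ≡ 3 (mod 353)
3^2 ≡ 3^2 = 9 ≡ 9 (mod 353)
3^4 ≡ 9^2 = 81 ≡ 81 (mod 353)
3^8 ≡ 81^2 = 6561 ≡ 207 (mod 353)
3^16 ≡ 207^2 = 42849 ≡ 136 (mod 353)
3^32 ≡ 136^2 = 18496 ≡ 140 (mod 353)
3^64 ≡ 140^2 = 19600 ≡ 185 (mod 353)
3^128 ≡ 185^2 = 34225 ≡ 337 (mod 353)
3^256 ≡ 337^2 = 113569 ≡ 256 (mod 353)
352 = 256 + 64 + 32 in binary powers of 2.
So 3^352 ≡ 256 · 185 · 140 ≡ 1 (mod 353).
Since the result is 1, base 3 gives no evidence that 353 is composite.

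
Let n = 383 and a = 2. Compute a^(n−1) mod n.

2^1 ≡ 2 (mod 383)
2^2 ≡ 2^2 = 4 ≡ 4 (mod 383)
2^4 ≡ 4^2 = 16 ≡ 16 (mod 383)
2^8 ≡ 16^2 = 256 ≡ 256 (mod 383)
2^16 ≡ 256^2 = 65536 ≡ 43 (mod 383)
2^32 ≡ 43^2 = 1849 ≡ 317 (mod 383)
2^64 ≡ 317^2 = 100489 ≡ 143 (mod 383)
2^128 ≡ 143^2 = 20449 ≡ 150 (mod 383)
2^256 ≡ 150^2 = 22500 ≡ 286 (mod 383)
382 = 256 + 64 + 32 + 16 + 8 + 4 + 2 in binary powers of 2.
So 2^382 ≡ 286 · 143 · 317 · 43 · 256 · 16 · 4 ≡ 1 (mod 383).
Since the result is 1, base 2 gives no evidence that 383 is composite.

1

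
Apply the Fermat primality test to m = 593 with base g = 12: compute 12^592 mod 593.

1

12^1 ≡ 12 (mod 593)
12^2 ≡ 12^2 = 144 ≡ 144 (mod 593)
12^4 ≡ 144^2 = 20736 ≡ 574 (mod 593)
12^8 ≡ 574^2 = 329476 ≡ 361 (mod 593)
12^16 ≡ 361^2 = 130321 ≡ 454 (mod 593)
12^32 ≡ 454^2 = 206116 ≡ 345 (mod 593)
12^64 ≡ 345^2 = 119025 ≡ 425 (mod 593)
12^128 ≡ 425^2 = 180625 ≡ 353 (mod 593)
12^256 ≡ 353^2 = 124609 ≡ 79 (mod 593)
12^512 ≡ 79^2 = 6241 ≡ 311 (mod 593)
592 = 512 + 64 + 16 in binary powers of 2.
So 12^592 ≡ 311 · 425 · 454 ≡ 1 (mod 593).
Since the result is 1, base 12 gives no evidence that 593 is composite.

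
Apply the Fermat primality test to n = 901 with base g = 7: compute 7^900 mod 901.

7^1 ≡ 7 (mod 901)
7^2 ≡ 7^2 = 49 ≡ 49 (mod 901)
7^4 ≡ 49^2 = 2401 ≡ 599 (mod 901)
7^8 ≡ 599^2 = 358801 ≡ 203 (mod 901)
7^16 ≡ 203^2 = 41209 ≡ 664 (mod 901)
7^32 ≡ 664^2 = 440896 ≡ 307 (mod 901)
7^64 ≡ 307^2 = 94249 ≡ 545 (mod 901)
7^128 ≡ 545^2 = 297025 ≡ 596 (mod 901)
7^256 ≡ 596^2 = 355216 ≡ 222 (mod 901)
7^512 ≡ 222^2 = 49284 ≡ 630 (mod 901)
900 = 512 + 256 + 128 + 4 in binary powers of 2.
So 7^900 ≡ 630 · 222 · 596 · 599 ≡ 293 (mod 901).
Since 293 ≠ 1, base 7 is a Fermat witness: 901 is composite.

293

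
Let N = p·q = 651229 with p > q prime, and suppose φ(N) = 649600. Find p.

929

φ(n) = (p−1)(q−1) = n − (p+q) + 1, so p + q = 651229 − 649600 + 1 = 1630.
p and q are the roots of t² − 1630t + 651229 = 0.
Discriminant: 1630² − 4·651229 = 2656900 − 2604916 = 51984; √51984 = 228.
q = (1630 − 228)/2 = 701, p = (1630 + 228)/2 = 929.
Check: 701 · 929 = 651229.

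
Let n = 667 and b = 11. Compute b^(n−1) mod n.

216

11^1 ≡ 11 (mod 667)
11^2 ≡ 11^2 = 121 ≡ 121 (mod 667)
11^4 ≡ 121^2 = 14641 ≡ 634 (mod 667)
11^8 ≡ 634^2 = 401956 ≡ 422 (mod 667)
11^16 ≡ 422^2 = 178084 ≡ 662 (mod 667)
11^32 ≡ 662^2 = 438244 ≡ 25 (mod 667)
11^64 ≡ 25^2 = 625 ≡ 625 (mod 667)
11^128 ≡ 625^2 = 390625 ≡ 430 (mod 667)
11^256 ≡ 430^2 = 184900 ≡ 141 (mod 667)
11^512 ≡ 141^2 = 19881 ≡ 538 (mod 667)
666 = 512 + 128 + 16 + 8 + 2 in binary powers of 2.
So 11^666 ≡ 538 · 430 · 662 · 422 · 121 ≡ 216 (mod 667).
Since 216 ≠ 1, base 11 is a Fermat witness: 667 is composite.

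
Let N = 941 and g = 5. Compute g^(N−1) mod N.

5^1 ≡ 5 (mod 941)
5^2 ≡ 5^2 = 25 ≡ 25 (mod 941)
5^4 ≡ 25^2 = 625 ≡ 625 (mod 941)
5^8 ≡ 625^2 = 390625 ≡ 110 (mod 941)
5^16 ≡ 110^2 = 12100 ≡ 808 (mod 941)
5^32 ≡ 808^2 = 652864 ≡ 751 (mod 941)
5^64 ≡ 751^2 = 564001 ≡ 342 (mod 941)
5^128 ≡ 342^2 = 116964 ≡ 280 (mod 941)
5^256 ≡ 280^2 = 78400 ≡ 297 (mod 941)
5^512 ≡ 297^2 = 88209 ≡ 696 (mod 941)
940 = 512 + 256 + 128 + 32 + 8 + 4 in binary powers of 2.
So 5^940 ≡ 696 · 297 · 280 · 751 · 110 · 625 ≡ 1 (mod 941).
Since the result is 1, base 5 gives no evidence that 941 is composite.

1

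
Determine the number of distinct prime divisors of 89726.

5

89726 = 2 · 44863
44863 = 7 · 6409
6409 = 13 · 493
493 = 17 · 29
89726 = 2 · 7 · 13 · 17 · 29, which has 5 distinct prime factors.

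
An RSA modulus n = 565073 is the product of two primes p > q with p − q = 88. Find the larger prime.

797

Since p = q + 88, we have 565073 = q(q + 88), so q² + 88q − 565073 = 0.
Discriminant: 88² + 4·565073 = 7744 + 2260292 = 2268036; √2268036 = 1506.
q = (−88 + 1506)/2 = 709, and p = q + 88 = 797.
Check: 709 · 797 = 565073.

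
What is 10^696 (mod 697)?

543

10^1 ≡ 10 (mod 697)
10^2 ≡ 10^2 = 100 ≡ 100 (mod 697)
10^4 ≡ 100^2 = 10000 ≡ 242 (mod 697)
10^8 ≡ 242^2 = 58564 ≡ 16 (mod 697)
10^16 ≡ 16^2 = 256 ≡ 256 (mod 697)
10^32 ≡ 256^2 = 65536 ≡ 18 (mod 697)
10^64 ≡ 18^2 = 324 ≡ 324 (mod 697)
10^128 ≡ 324^2 = 104976 ≡ 426 (mod 697)
10^256 ≡ 426^2 = 181476 ≡ 256 (mod 697)
10^512 ≡ 256^2 = 65536 ≡ 18 (mod 697)
696 = 512 + 128 + 32 + 16 + 8 in binary powers of 2.
So 10^696 ≡ 18 · 426 · 18 · 256 · 16 ≡ 543 (mod 697).
Since 543 ≠ 1, base 10 is a Fermat witness: 697 is composite.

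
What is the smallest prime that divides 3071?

3071 is odd.
Digit sum 11, not divisible by 3.
Ends in 1: not divisible by 5.
7: 3071 = 7·438 + 5
11: 3071 = 11·279 + 2
13: 3071 = 13·236 + 3
17: 3071 = 17·180 + 11
19: 3071 = 19·161 + 12
23: 3071 = 23·133 + 12
29: 3071 = 29·105 + 26
31: 3071 = 31·99 + 2
37: 3071 = 37·83

37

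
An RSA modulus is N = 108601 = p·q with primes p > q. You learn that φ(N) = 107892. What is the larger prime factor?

487

φ(n) = (p−1)(q−1) = n − (p+q) + 1, so p + q = 108601 − 107892 + 1 = 710.
p and q are the roots of t² − 710t + 108601 = 0.
Discriminant: 710² − 4·108601 = 504100 − 434404 = 69696; √69696 = 264.
q = (710 − 264)/2 = 223, p = (710 + 264)/2 = 487.
Check: 223 · 487 = 108601.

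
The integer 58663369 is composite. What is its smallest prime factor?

97

58663369 is odd.
Digit sum 46, not divisible by 3.
Ends in 9: not divisible by 5.
7: 58663369 = 7·8380481 + 2
11: 58663369 = 11·5333033 + 6
13: 58663369 = 13·4512566 + 11
17: 58663369 = 17·3450786 + 7
19: 58663369 = 19·3087545 + 14
23: 58663369 = 23·2550581 + 6
29: 58663369 = 29·2022874 + 23
31: 58663369 = 31·1892366 + 23
37: 58663369 = 37·1585496 + 17
41: 58663369 = 41·1430813 + 36
43: 58663369 = 43·1364264 + 17
47: 58663369 = 47·1248156 + 37
53: 58663369 = 53·1106856 + 1
59: 58663369 = 59·994294 + 23
61: 58663369 = 61·961694 + 35
67: 58663369 = 67·875572 + 45
71: 58663369 = 71·826244 + 45
73: 58663369 = 73·803607 + 58
79: 58663369 = 79·742574 + 23
83: 58663369 = 83·706787 + 48
89: 58663369 = 89·659138 + 87
97: 58663369 = 97·604777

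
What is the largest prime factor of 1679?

1679 = 23 · 73
73 is prime.
So 1679 = 23 · 73; the largest prime factor is 73.

73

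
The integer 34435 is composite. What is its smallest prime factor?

34435 is odd.
Digit sum 19, not divisible by 3.
Ends in 5: divisible by 5.

5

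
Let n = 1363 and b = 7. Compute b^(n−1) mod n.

545

7^1 ≡ 7 (mod 1363)
7^2 ≡ 7^2 = 49 ≡ 49 (mod 1363)
7^4 ≡ 49^2 = 2401 ≡ 1038 (mod 1363)
7^8 ≡ 1038^2 = 1077444 ≡ 674 (mod 1363)
7^16 ≡ 674^2 = 454276 ≡ 397 (mod 1363)
7^32 ≡ 397^2 = 157609 ≡ 864 (mod 1363)
7^64 ≡ 864^2 = 746496 ≡ 935 (mod 1363)
7^128 ≡ 935^2 = 874225 ≡ 542 (mod 1363)
7^256 ≡ 542^2 = 293764 ≡ 719 (mod 1363)
7^512 ≡ 719^2 = 516961 ≡ 384 (mod 1363)
7^1024 ≡ 384^2 = 147456 ≡ 252 (mod 1363)
1362 = 1024 + 256 + 64 + 16 + 2 in binary powers of 2.
So 7^1362 ≡ 252 · 719 · 935 · 397 · 49 ≡ 545 (mod 1363).
Since 545 ≠ 1, base 7 is a Fermat witness: 1363 is composite.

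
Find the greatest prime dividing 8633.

97

8633 = 89 · 97
97 is prime.
So 8633 = 89 · 97; the largest prime factor is 97.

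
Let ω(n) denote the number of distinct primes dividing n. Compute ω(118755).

118755 = 3^2 · 13195
13195 = 5 · 2639
2639 = 7 · 377
377 = 13 · 29
118755 = 3^2 · 5 · 7 · 13 · 29, which has 5 distinct prime factors.

5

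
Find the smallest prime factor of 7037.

31

7037 is odd.
Digit sum 17, not divisible by 3.
Ends in 7: not divisible by 5.
7: 7037 = 7·1005 + 2
11: 7037 = 11·639 + 8
13: 7037 = 13·541 + 4
17: 7037 = 17·413 + 16
19: 7037 = 19·370 + 7
23: 7037 = 23·305 + 22
29: 7037 = 29·242 + 19
31: 7037 = 31·227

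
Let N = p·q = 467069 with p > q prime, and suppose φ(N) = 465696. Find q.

φ(n) = (p−1)(q−1) = n − (p+q) + 1, so p + q = 467069 − 465696 + 1 = 1374.
p and q are the roots of t² − 1374t + 467069 = 0.
Discriminant: 1374² − 4·467069 = 1887876 − 1868276 = 19600; √19600 = 140.
q = (1374 − 140)/2 = 617, p = (1374 + 140)/2 = 757.
Check: 617 · 757 = 467069.

617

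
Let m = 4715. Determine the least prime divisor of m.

4715 is odd.
Digit sum 17, not divisible by 3.
Ends in 5: divisible by 5.

5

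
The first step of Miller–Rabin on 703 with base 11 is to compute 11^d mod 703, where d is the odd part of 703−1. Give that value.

628

703 − 1 = 702 = 2^1 · 351, so d = 351.
11^1 ≡ 11 (mod 703)
11^2 ≡ 11^2 = 121 ≡ 121 (mod 703)
11^4 ≡ 121^2 = 14641 ≡ 581 (mod 703)
11^8 ≡ 581^2 = 337561 ≡ 121 (mod 703)
11^16 ≡ 121^2 = 14641 ≡ 581 (mod 703)
11^32 ≡ 581^2 = 337561 ≡ 121 (mod 703)
11^64 ≡ 121^2 = 14641 ≡ 581 (mod 703)
11^128 ≡ 581^2 = 337561 ≡ 121 (mod 703)
11^256 ≡ 121^2 = 14641 ≡ 581 (mod 703)
351 = 256 + 64 + 16 + 8 + 4 + 2 + 1 in binary powers of 2.
So 11^351 ≡ 581 · 581 · 581 · 121 · 581 · 121 · 11 ≡ 628 (mod 703).
Squaring chain: 628; never reaches −1, so base 11 is a Miller–Rabin witness that 703 is composite.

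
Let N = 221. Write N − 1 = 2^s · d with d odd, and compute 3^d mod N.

198

221 − 1 = 220 = 2^2 · 55, so d = 55.
3^1 ≡ 3 (mod 221)
3^2 ≡ 3^2 = 9 ≡ 9 (mod 221)
3^4 ≡ 9^2 = 81 ≡ 81 (mod 221)
3^8 ≡ 81^2 = 6561 ≡ 152 (mod 221)
3^16 ≡ 152^2 = 23104 ≡ 120 (mod 221)
3^32 ≡ 120^2 = 14400 ≡ 35 (mod 221)
55 = 32 + 16 + 4 + 2 + 1 in binary powers of 2.
So 3^55 ≡ 35 · 120 · 81 · 9 · 3 ≡ 198 (mod 221).
Squaring chain: 198 → 87; never reaches −1, so base 3 is a Miller–Rabin witness that 221 is composite.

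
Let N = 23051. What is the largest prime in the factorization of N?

89

23051 = 7 · 3293
3293 = 37 · 89
89 is prime.
So 23051 = 7 · 37 · 89; the largest prime factor is 89.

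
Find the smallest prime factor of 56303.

13

56303 is odd.
Digit sum 17, not divisible by 3.
Ends in 3: not divisible by 5.
7: 56303 = 7·8043 + 2
11: 56303 = 11·5118 + 5
13: 56303 = 13·4331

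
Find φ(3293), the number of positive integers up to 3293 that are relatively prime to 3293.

Factor: 3293 = 37 · 89.
φ(3293) = (37−1) · (89−1) = 36 · 88 = 3168.

3168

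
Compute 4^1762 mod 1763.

508

4^1 ≡ 4 (mod 1763)
4^2 ≡ 4^2 = 16 ≡ 16 (mod 1763)
4^4 ≡ 16^2 = 256 ≡ 256 (mod 1763)
4^8 ≡ 256^2 = 65536 ≡ 305 (mod 1763)
4^16 ≡ 305^2 = 93025 ≡ 1349 (mod 1763)
4^32 ≡ 1349^2 = 1819801 ≡ 385 (mod 1763)
4^64 ≡ 385^2 = 148225 ≡ 133 (mod 1763)
4^128 ≡ 133^2 = 17689 ≡ 59 (mod 1763)
4^256 ≡ 59^2 = 3481 ≡ 1718 (mod 1763)
4^512 ≡ 1718^2 = 2951524 ≡ 262 (mod 1763)
4^1024 ≡ 262^2 = 68644 ≡ 1650 (mod 1763)
1762 = 1024 + 512 + 128 + 64 + 32 + 2 in binary powers of 2.
So 4^1762 ≡ 1650 · 262 · 59 · 133 · 385 · 16 ≡ 508 (mod 1763).
Since 508 ≠ 1, base 4 is a Fermat witness: 1763 is composite.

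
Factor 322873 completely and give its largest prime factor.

322873 = 61 · 5293
5293 = 67 · 79
79 is prime.
So 322873 = 61 · 67 · 79; the largest prime factor is 79.

79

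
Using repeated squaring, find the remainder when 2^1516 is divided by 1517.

756

2^1 ≡ 2 (mod 1517)
2^2 ≡ 2^2 = 4 ≡ 4 (mod 1517)
2^4 ≡ 4^2 = 16 ≡ 16 (mod 1517)
2^8 ≡ 16^2 = 256 ≡ 256 (mod 1517)
2^16 ≡ 256^2 = 65536 ≡ 305 (mod 1517)
2^32 ≡ 305^2 = 93025 ≡ 488 (mod 1517)
2^64 ≡ 488^2 = 238144 ≡ 1492 (mod 1517)
2^128 ≡ 1492^2 = 2226064 ≡ 625 (mod 1517)
2^256 ≡ 625^2 = 390625 ≡ 756 (mod 1517)
2^512 ≡ 756^2 = 571536 ≡ 1144 (mod 1517)
2^1024 ≡ 1144^2 = 1308736 ≡ 1082 (mod 1517)
1516 = 1024 + 256 + 128 + 64 + 32 + 8 + 4 in binary powers of 2.
So 2^1516 ≡ 1082 · 756 · 625 · 1492 · 488 · 256 · 16 ≡ 756 (mod 1517).
Since 756 ≠ 1, base 2 is a Fermat witness: 1517 is composite.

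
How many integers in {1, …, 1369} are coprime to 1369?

1332

Factor: 1369 = 37^2.
φ(1369) = 37^1·(37−1) = 1332.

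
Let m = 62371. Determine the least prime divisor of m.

62371 is odd.
Digit sum 19, not divisible by 3.
Ends in 1: not divisible by 5.
7: 62371 = 7·8910 + 1
11: 62371 = 11·5670 + 1
13: 62371 = 13·4797 + 10
17: 62371 = 17·3668 + 15
19: 62371 = 19·3282 + 13
23: 62371 = 23·2711 + 18
29: 62371 = 29·2150 + 21
31: 62371 = 31·2011 + 30
37: 62371 = 37·1685 + 26
41: 62371 = 41·1521 + 10
43: 62371 = 43·1450 + 21
47: 62371 = 47·1327 + 2
53: 62371 = 53·1176 + 43
59: 62371 = 59·1057 + 8
61: 62371 = 61·1022 + 29
67: 62371 = 67·930 + 61
71: 62371 = 71·878 + 33
73: 62371 = 73·854 + 29
79: 62371 = 79·789 + 40
83: 62371 = 83·751 + 38
89: 62371 = 89·700 + 71
97: 62371 = 97·643

97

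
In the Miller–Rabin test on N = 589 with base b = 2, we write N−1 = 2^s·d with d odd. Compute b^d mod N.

407

589 − 1 = 588 = 2^2 · 147, so d = 147.
2^1 ≡ 2 (mod 589)
2^2 ≡ 2^2 = 4 ≡ 4 (mod 589)
2^4 ≡ 4^2 = 16 ≡ 16 (mod 589)
2^8 ≡ 16^2 = 256 ≡ 256 (mod 589)
2^16 ≡ 256^2 = 65536 ≡ 157 (mod 589)
2^32 ≡ 157^2 = 24649 ≡ 500 (mod 589)
2^64 ≡ 500^2 = 250000 ≡ 264 (mod 589)
2^128 ≡ 264^2 = 69696 ≡ 194 (mod 589)
147 = 128 + 16 + 2 + 1 in binary powers of 2.
So 2^147 ≡ 194 · 157 · 4 · 2 ≡ 407 (mod 589).
Squaring chain: 407 → 140; never reaches −1, so base 2 is a Miller–Rabin witness that 589 is composite.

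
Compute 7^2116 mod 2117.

7^1 ≡ 7 (mod 2117)
7^2 ≡ 7^2 = 49 ≡ 49 (mod 2117)
7^4 ≡ 49^2 = 2401 ≡ 284 (mod 2117)
7^8 ≡ 284^2 = 80656 ≡ 210 (mod 2117)
7^16 ≡ 210^2 = 44100 ≡ 1760 (mod 2117)
7^32 ≡ 1760^2 = 3097600 ≡ 429 (mod 2117)
7^64 ≡ 429^2 = 184041 ≡ 1979 (mod 2117)
7^128 ≡ 1979^2 = 3916441 ≡ 2108 (mod 2117)
7^256 ≡ 2108^2 = 4443664 ≡ 81 (mod 2117)
7^512 ≡ 81^2 = 6561 ≡ 210 (mod 2117)
7^1024 ≡ 210^2 = 44100 ≡ 1760 (mod 2117)
7^2048 ≡ 1760^2 = 3097600 ≡ 429 (mod 2117)
2116 = 2048 + 64 + 4 in binary powers of 2.
So 7^2116 ≡ 429 · 1979 · 284 ≡ 1963 (mod 2117).
Since 1963 ≠ 1, base 7 is a Fermat witness: 2117 is composite.

1963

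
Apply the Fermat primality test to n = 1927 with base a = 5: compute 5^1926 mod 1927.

291

5^1 ≡ 5 (mod 1927)
5^2 ≡ 5^2 = 25 ≡ 25 (mod 1927)
5^4 ≡ 25^2 = 625 ≡ 625 (mod 1927)
5^8 ≡ 625^2 = 390625 ≡ 1371 (mod 1927)
5^16 ≡ 1371^2 = 1879641 ≡ 816 (mod 1927)
5^32 ≡ 816^2 = 665856 ≡ 1041 (mod 1927)
5^64 ≡ 1041^2 = 1083681 ≡ 707 (mod 1927)
5^128 ≡ 707^2 = 499849 ≡ 756 (mod 1927)
5^256 ≡ 756^2 = 571536 ≡ 1144 (mod 1927)
5^512 ≡ 1144^2 = 1308736 ≡ 303 (mod 1927)
5^1024 ≡ 303^2 = 91809 ≡ 1240 (mod 1927)
1926 = 1024 + 512 + 256 + 128 + 4 + 2 in binary powers of 2.
So 5^1926 ≡ 1240 · 303 · 1144 · 756 · 625 · 25 ≡ 291 (mod 1927).
Since 291 ≠ 1, base 5 is a Fermat witness: 1927 is composite.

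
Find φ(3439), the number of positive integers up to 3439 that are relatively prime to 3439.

3240

Factor: 3439 = 19 · 181.
φ(3439) = (19−1) · (181−1) = 18 · 180 = 3240.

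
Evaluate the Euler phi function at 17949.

Factor: 17949 = 3 · 31 · 193.
φ(17949) = (3−1) · (31−1) · (193−1) = 2 · 30 · 192 = 11520.

11520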